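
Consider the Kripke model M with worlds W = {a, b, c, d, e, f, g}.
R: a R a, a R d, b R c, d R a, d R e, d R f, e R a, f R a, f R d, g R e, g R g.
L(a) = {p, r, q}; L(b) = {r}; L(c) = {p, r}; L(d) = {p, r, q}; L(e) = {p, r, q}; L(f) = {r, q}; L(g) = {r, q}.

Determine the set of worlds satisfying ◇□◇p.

Let φ = ◇□◇p. Evaluate φ at each world:
  a (successors {a, d}): φ is true.
  b (successors {c}): φ is true.
  c (successors ∅): φ is false.
  d (successors {a, e, f}): φ is true.
  e (successors {a}): φ is true.
  f (successors {a, d}): φ is true.
  g (successors {e, g}): φ is true.
For instance, at f:
  At f: ◇□◇p requires □◇p at some successor in {a, d}.
    □◇p holds at a, so ◇□◇p is true at f.
      At a: □◇p requires ◇p at every successor {a, d}.
        At a: ◇p is true.
        At d: ◇p is true.
      So □◇p is true at a.
Satisfying worlds: {a, b, d, e, f, g}

a, b, d, e, f, g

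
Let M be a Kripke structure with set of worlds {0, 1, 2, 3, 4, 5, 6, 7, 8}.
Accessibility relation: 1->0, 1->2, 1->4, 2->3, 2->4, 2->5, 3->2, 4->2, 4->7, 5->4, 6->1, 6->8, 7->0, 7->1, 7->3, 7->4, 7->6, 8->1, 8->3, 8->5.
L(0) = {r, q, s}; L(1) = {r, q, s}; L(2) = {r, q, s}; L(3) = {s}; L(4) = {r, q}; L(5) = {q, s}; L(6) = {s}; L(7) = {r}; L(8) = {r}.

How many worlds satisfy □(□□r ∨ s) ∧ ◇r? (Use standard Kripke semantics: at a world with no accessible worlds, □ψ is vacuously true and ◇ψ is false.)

4

Let φ = □(□□r ∨ s) ∧ ◇r. Evaluate φ at each world:
  0 (successors ∅): φ is false.
  1 (successors {0, 2, 4}): φ is false.
  2 (successors {3, 4, 5}): φ is false.
  3 (successors {2}): φ is true.
  4 (successors {2, 7}): φ is true.
  5 (successors {4}): φ is false.
  6 (successors {1, 8}): φ is true.
  7 (successors {0, 1, 3, 4, 6}): φ is false.
  8 (successors {1, 3, 5}): φ is true.
For instance, at 1:
  At 1: □(□□r ∨ s) is false, ◇r is true, so □(□□r ∨ s) ∧ ◇r is false.
    At 1: □(□□r ∨ s) requires □□r ∨ s at every successor {0, 2, 4}.
      □□r ∨ s fails at 4, so □(□□r ∨ s) is false at 1.
    At 1: ◇r requires r at some successor in {0, 2, 4}.
      r holds at 0, so ◇r is true at 1.
Satisfying worlds: {3, 4, 6, 8}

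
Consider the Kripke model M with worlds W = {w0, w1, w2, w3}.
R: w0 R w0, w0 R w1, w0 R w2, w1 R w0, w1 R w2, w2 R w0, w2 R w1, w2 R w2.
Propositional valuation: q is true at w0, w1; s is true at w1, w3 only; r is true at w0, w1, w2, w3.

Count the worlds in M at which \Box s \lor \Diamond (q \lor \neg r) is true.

Let φ = \Box s \lor \Diamond (q \lor \neg r). Evaluate φ at each world:
  w0 (successors {w0, w1, w2}): φ is true.
  w1 (successors {w0, w2}): φ is true.
  w2 (successors {w0, w1, w2}): φ is true.
  w3 (successors ∅): φ is true.
For instance, at w2:
  At w2: \Box s is false, \Diamond (q \lor \neg r) is true, so \Box s \lor \Diamond (q \lor \neg r) is true.
    At w2: \Box s requires s at every successor {w0, w1, w2}.
      s fails at w0, so \Box s is false at w2.
    At w2: \Diamond (q \lor \neg r) requires q \lor \neg r at some successor in {w0, w1, w2}.
      q \lor \neg r holds at w0, so \Diamond (q \lor \neg r) is true at w2.
Satisfying worlds: {w0, w1, w2, w3}

4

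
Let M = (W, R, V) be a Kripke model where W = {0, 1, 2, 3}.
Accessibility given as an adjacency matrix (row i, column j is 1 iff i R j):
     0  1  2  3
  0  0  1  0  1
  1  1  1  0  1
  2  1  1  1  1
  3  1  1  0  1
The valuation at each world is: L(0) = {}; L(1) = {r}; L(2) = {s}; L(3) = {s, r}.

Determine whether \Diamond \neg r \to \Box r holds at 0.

Yes

At 0: \Diamond \neg r is false, \Box r is true, so \Diamond \neg r \to \Box r is true.
  At 0: \Diamond \neg r requires \neg r at some successor in {1, 3}.
    At 1: \neg r is false.
    At 3: \neg r is false.
  So \Diamond \neg r is false at 0.
  At 0: \Box r requires r at every successor {1, 3}.
    At 1: r is true.
    At 3: r is true.
  So \Box r is true at 0.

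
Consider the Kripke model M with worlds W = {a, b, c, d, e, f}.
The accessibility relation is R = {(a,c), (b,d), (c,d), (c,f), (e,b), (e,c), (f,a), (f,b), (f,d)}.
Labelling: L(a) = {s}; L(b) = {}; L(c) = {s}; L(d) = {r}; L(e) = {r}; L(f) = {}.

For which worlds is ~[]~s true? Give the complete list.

a, e, f

Let φ = ~[]~s. Evaluate φ at each world:
  a (successors {c}): φ is true.
  b (successors {d}): φ is false.
  c (successors {d, f}): φ is false.
  d (successors ∅): φ is false.
  e (successors {b, c}): φ is true.
  f (successors {a, b, d}): φ is true.
For instance, at e:
  At e: []~s is false, so ~[]~s is true.
    At e: []~s requires ~s at every successor {b, c}.
      ~s fails at c, so []~s is false at e.
Satisfying worlds: {a, e, f}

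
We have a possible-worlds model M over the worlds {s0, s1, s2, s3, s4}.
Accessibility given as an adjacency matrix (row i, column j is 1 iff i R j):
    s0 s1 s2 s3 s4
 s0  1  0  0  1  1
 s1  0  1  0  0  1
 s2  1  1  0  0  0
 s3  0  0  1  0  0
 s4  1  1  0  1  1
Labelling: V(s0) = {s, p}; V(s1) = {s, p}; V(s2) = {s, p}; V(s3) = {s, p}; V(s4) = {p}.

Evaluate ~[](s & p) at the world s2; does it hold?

No

Recall that []ψ holds at a world iff ψ holds at every accessible world, and <>ψ holds iff ψ holds at some accessible world.
At s2: [](s & p) is true, so ~[](s & p) is false.
  At s2: [](s & p) requires s & p at every successor {s0, s1}.
    At s0: s & p is true.
    At s1: s & p is true.
  So [](s & p) is true at s2.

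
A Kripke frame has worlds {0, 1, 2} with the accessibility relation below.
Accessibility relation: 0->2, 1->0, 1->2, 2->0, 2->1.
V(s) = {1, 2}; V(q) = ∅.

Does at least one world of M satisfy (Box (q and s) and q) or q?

Recall that Box ψ holds at a world iff ψ holds at every accessible world, and Dia ψ holds iff ψ holds at some accessible world.
Let φ = (Box (q and s) and q) or q. Evaluate φ at each world:
  0 (successors {2}): φ is false.
  1 (successors {0, 2}): φ is false.
  2 (successors {0, 1}): φ is false.
For instance, at 0:
  At 0: Box (q and s) and q is false, q is false, so (Box (q and s) and q) or q is false.
    At 0: Box (q and s) is false, q is false, so Box (q and s) and q is false.
      At 0: Box (q and s) requires q and s at every successor {2}.
        q and s fails at 2, so Box (q and s) is false at 0.

No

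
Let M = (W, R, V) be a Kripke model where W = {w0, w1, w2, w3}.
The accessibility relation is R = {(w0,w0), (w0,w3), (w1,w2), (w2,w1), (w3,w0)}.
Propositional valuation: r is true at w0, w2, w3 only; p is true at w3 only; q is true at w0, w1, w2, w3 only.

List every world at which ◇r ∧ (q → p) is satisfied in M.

w3

Let φ = ◇r ∧ (q → p). Evaluate φ at each world:
  w0 (successors {w0, w3}): φ is false.
  w1 (successors {w2}): φ is false.
  w2 (successors {w1}): φ is false.
  w3 (successors {w0}): φ is true.
For instance, at w0:
  At w0: ◇r is true, q → p is false, so ◇r ∧ (q → p) is false.
    At w0: ◇r requires r at some successor in {w0, w3}.
      r holds at w0, so ◇r is true at w0.
Satisfying worlds: {w3}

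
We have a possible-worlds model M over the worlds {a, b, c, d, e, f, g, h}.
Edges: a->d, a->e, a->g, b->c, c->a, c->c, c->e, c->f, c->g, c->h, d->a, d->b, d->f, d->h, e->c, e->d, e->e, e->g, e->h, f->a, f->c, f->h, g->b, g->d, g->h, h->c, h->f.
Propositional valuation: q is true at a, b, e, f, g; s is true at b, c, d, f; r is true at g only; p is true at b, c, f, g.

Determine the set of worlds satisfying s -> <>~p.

a, c, d, e, f, g, h

Let φ = s -> <>~p. Evaluate φ at each world:
  a (successors {d, e, g}): φ is true.
  b (successors {c}): φ is false.
  c (successors {a, c, e, f, g, h}): φ is true.
  d (successors {a, b, f, h}): φ is true.
  e (successors {c, d, e, g, h}): φ is true.
  f (successors {a, c, h}): φ is true.
  g (successors {b, d, h}): φ is true.
  h (successors {c, f}): φ is true.
For instance, at e:
  At e: s is false, <>~p is true, so s -> <>~p is true.
    At e: <>~p requires ~p at some successor in {c, d, e, g, h}.
      ~p holds at d, so <>~p is true at e.
Satisfying worlds: {a, c, d, e, f, g, h}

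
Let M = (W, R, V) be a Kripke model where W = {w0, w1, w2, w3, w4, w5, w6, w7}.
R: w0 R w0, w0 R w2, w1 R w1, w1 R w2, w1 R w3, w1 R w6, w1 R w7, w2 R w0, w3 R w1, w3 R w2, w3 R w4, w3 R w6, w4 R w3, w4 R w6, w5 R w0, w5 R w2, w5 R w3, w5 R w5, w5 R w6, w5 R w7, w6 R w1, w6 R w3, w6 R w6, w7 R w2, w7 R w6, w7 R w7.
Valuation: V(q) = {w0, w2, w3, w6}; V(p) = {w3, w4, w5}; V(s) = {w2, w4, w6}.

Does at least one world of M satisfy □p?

No

Let φ = □p. Evaluate φ at each world:
  w0 (successors {w0, w2}): φ is false.
  w1 (successors {w1, w2, w3, w6, w7}): φ is false.
  w2 (successors {w0}): φ is false.
  w3 (successors {w1, w2, w4, w6}): φ is false.
  w4 (successors {w3, w6}): φ is false.
  w5 (successors {w0, w2, w3, w5, w6, w7}): φ is false.
  w6 (successors {w1, w3, w6}): φ is false.
  w7 (successors {w2, w6, w7}): φ is false.
For instance, at w2:
  At w2: □p requires p at every successor {w0}.
    p fails at w0, so □p is false at w2.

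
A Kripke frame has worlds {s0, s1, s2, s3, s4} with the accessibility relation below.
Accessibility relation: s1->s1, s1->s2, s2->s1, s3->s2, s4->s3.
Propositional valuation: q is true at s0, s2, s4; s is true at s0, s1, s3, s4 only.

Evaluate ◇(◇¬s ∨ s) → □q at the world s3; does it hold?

Yes

At s3: ◇(◇¬s ∨ s) is false, □q is true, so ◇(◇¬s ∨ s) → □q is true.
  At s3: ◇(◇¬s ∨ s) requires ◇¬s ∨ s at some successor in {s2}.
    At s2: ◇¬s ∨ s is false.
  So ◇(◇¬s ∨ s) is false at s3.
  At s3: □q requires q at every successor {s2}.
    At s2: q is true.
  So □q is true at s3.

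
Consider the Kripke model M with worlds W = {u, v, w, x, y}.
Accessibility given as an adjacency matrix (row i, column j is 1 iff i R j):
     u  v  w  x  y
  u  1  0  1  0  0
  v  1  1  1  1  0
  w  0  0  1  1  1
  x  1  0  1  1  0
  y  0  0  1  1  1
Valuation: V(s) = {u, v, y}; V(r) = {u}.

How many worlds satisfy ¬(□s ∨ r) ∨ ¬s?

Recall that □ψ holds at a world iff ψ holds at every accessible world, and ◇ψ holds iff ψ holds at some accessible world.
Let φ = ¬(□s ∨ r) ∨ ¬s. Evaluate φ at each world:
  u (successors {u, w}): φ is false.
  v (successors {u, v, w, x}): φ is true.
  w (successors {w, x, y}): φ is true.
  x (successors {u, w, x}): φ is true.
  y (successors {w, x, y}): φ is true.
For instance, at w:
  At w: ¬(□s ∨ r) is true, ¬s is true, so ¬(□s ∨ r) ∨ ¬s is true.
    At w: □s ∨ r is false, so ¬(□s ∨ r) is true.
      At w: □s is false, r is false, so □s ∨ r is false.
Satisfying worlds: {v, w, x, y}

4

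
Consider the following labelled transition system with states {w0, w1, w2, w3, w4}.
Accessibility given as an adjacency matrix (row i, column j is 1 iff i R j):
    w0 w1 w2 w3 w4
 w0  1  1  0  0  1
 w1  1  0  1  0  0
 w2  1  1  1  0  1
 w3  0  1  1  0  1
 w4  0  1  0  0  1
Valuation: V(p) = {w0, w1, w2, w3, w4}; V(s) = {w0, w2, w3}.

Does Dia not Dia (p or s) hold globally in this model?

No

Let φ = Dia not Dia (p or s). Evaluate φ at each world:
  w0 (successors {w0, w1, w4}): φ is false.
  w1 (successors {w0, w2}): φ is false.
  w2 (successors {w0, w1, w2, w4}): φ is false.
  w3 (successors {w1, w2, w4}): φ is false.
  w4 (successors {w1, w4}): φ is false.
Detail at w0 (counterexample):
  At w0: Dia not Dia (p or s) requires not Dia (p or s) at some successor in {w0, w1, w4}.
    At w0: not Dia (p or s) is false.
    At w1: not Dia (p or s) is false.
    At w4: not Dia (p or s) is false.
  So Dia not Dia (p or s) is false at w0.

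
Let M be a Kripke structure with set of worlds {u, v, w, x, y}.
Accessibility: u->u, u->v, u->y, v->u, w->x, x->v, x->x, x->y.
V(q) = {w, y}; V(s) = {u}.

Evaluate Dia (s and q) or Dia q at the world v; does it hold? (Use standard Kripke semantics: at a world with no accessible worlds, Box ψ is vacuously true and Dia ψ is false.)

Recall that Dia ψ holds at a world iff ψ holds at some accessible world.
At v: Dia (s and q) is false, Dia q is false, so Dia (s and q) or Dia q is false.
  At v: Dia (s and q) requires s and q at some successor in {u}.
    At u: s and q is false.
  So Dia (s and q) is false at v.
  At v: Dia q requires q at some successor in {u}.
    At u: q is false.
  So Dia q is false at v.

No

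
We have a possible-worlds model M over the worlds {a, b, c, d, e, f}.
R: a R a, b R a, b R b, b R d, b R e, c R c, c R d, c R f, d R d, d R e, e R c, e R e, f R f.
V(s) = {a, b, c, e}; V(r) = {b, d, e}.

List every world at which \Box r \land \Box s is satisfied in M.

none

Let φ = \Box r \land \Box s. Evaluate φ at each world:
  a (successors {a}): φ is false.
  b (successors {a, b, d, e}): φ is false.
  c (successors {c, d, f}): φ is false.
  d (successors {d, e}): φ is false.
  e (successors {c, e}): φ is false.
  f (successors {f}): φ is false.
For instance, at c:
  At c: \Box r is false, \Box s is false, so \Box r \land \Box s is false.
    At c: \Box r requires r at every successor {c, d, f}.
      r fails at c, so \Box r is false at c.
    At c: \Box s requires s at every successor {c, d, f}.
      s fails at d, so \Box s is false at c.
Satisfying worlds: none.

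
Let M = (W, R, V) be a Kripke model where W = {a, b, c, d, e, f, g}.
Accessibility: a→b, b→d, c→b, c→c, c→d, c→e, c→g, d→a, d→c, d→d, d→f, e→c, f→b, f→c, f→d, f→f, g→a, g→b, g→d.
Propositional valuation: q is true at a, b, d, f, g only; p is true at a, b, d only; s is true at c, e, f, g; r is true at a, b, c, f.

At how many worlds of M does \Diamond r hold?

6

Let φ = \Diamond r. Evaluate φ at each world:
  a (successors {b}): φ is true.
  b (successors {d}): φ is false.
  c (successors {b, c, d, e, g}): φ is true.
  d (successors {a, c, d, f}): φ is true.
  e (successors {c}): φ is true.
  f (successors {b, c, d, f}): φ is true.
  g (successors {a, b, d}): φ is true.
For instance, at c:
  At c: \Diamond r requires r at some successor in {b, c, d, e, g}.
    r holds at b, so \Diamond r is true at c.
Satisfying worlds: {a, c, d, e, f, g}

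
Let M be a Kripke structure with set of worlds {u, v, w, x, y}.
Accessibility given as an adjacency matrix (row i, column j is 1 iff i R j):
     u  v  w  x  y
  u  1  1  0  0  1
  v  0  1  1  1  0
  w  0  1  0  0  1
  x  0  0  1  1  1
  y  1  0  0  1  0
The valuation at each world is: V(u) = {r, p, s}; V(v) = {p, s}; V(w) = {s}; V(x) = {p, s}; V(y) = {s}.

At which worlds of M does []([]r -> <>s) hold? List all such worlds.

u, v, w, x, y

Let φ = []([]r -> <>s). Evaluate φ at each world:
  u (successors {u, v, y}): φ is true.
  v (successors {v, w, x}): φ is true.
  w (successors {v, y}): φ is true.
  x (successors {w, x, y}): φ is true.
  y (successors {u, x}): φ is true.
For instance, at x:
  At x: []([]r -> <>s) requires []r -> <>s at every successor {w, x, y}.
      At w: []r is false, <>s is true, so []r -> <>s is true.
      At x: []r is false, <>s is true, so []r -> <>s is true.
      At y: []r is false, <>s is true, so []r -> <>s is true.
  So []([]r -> <>s) is true at x.
Satisfying worlds: {u, v, w, x, y}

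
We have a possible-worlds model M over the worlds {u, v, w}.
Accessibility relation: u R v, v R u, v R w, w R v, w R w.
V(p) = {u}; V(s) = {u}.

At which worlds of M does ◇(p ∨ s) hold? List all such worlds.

Recall that ◇ψ holds at a world iff ψ holds at some accessible world.
Let φ = ◇(p ∨ s). Evaluate φ at each world:
  u (successors {v}): φ is false.
  v (successors {u, w}): φ is true.
  w (successors {v, w}): φ is false.
For instance, at w:
  At w: ◇(p ∨ s) requires p ∨ s at some successor in {v, w}.
    At v: p ∨ s is false.
    At w: p ∨ s is false.
  So ◇(p ∨ s) is false at w.
Satisfying worlds: {v}

v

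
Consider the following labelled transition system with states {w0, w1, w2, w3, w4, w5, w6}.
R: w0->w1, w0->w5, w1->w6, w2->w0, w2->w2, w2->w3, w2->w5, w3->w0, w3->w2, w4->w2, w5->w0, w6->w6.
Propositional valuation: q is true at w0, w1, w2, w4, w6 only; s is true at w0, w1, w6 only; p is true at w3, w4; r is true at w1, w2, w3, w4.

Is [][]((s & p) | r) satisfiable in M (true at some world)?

Let φ = [][]((s & p) | r). Evaluate φ at each world:
  w0 (successors {w1, w5}): φ is false.
  w1 (successors {w6}): φ is false.
  w2 (successors {w0, w2, w3, w5}): φ is false.
  w3 (successors {w0, w2}): φ is false.
  w4 (successors {w2}): φ is false.
  w5 (successors {w0}): φ is false.
  w6 (successors {w6}): φ is false.
For instance, at w1:
  At w1: [][]((s & p) | r) requires []((s & p) | r) at every successor {w6}.
    []((s & p) | r) fails at w6, so [][]((s & p) | r) is false at w1.
      At w6: []((s & p) | r) requires (s & p) | r at every successor {w6}.
        (s & p) | r fails at w6, so []((s & p) | r) is false at w6.

No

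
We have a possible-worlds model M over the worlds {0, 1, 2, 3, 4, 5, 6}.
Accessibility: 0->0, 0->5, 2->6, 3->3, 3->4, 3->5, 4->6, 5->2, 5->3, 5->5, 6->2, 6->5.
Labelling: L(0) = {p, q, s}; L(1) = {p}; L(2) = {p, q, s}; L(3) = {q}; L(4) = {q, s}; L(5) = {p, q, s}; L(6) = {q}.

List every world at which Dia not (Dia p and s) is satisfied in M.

2, 3, 4, 5, 6

Let φ = Dia not (Dia p and s). Evaluate φ at each world:
  0 (successors {0, 5}): φ is false.
  1 (successors ∅): φ is false.
  2 (successors {6}): φ is true.
  3 (successors {3, 4, 5}): φ is true.
  4 (successors {6}): φ is true.
  5 (successors {2, 3, 5}): φ is true.
  6 (successors {2, 5}): φ is true.
For instance, at 5:
  At 5: Dia not (Dia p and s) requires not (Dia p and s) at some successor in {2, 3, 5}.
    not (Dia p and s) holds at 2, so Dia not (Dia p and s) is true at 5.
      At 2: Dia p and s is false, so not (Dia p and s) is true.
Satisfying worlds: {2, 3, 4, 5, 6}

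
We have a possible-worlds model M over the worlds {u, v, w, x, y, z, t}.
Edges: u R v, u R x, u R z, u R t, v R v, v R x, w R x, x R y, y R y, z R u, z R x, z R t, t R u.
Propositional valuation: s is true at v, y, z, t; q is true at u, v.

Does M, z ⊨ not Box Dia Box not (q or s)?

At z: Box Dia Box not (q or s) is false, so not Box Dia Box not (q or s) is true.
  At z: Box Dia Box not (q or s) requires Dia Box not (q or s) at every successor {u, x, t}.
    Dia Box not (q or s) fails at u, so Box Dia Box not (q or s) is false at z.
      At u: Dia Box not (q or s) requires Box not (q or s) at some successor in {v, x, z, t}.
        At v: Box not (q or s) is false.
        At x: Box not (q or s) is false.
        At z: Box not (q or s) is false.
        At t: Box not (q or s) is false.
      So Dia Box not (q or s) is false at u.

Yes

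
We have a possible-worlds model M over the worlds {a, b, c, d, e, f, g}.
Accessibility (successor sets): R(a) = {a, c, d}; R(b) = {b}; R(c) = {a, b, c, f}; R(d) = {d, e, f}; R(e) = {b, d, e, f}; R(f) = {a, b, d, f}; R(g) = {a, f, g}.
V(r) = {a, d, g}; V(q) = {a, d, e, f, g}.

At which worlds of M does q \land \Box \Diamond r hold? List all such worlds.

a, d, g

Let φ = q \land \Box \Diamond r. Evaluate φ at each world:
  a (successors {a, c, d}): φ is true.
  b (successors {b}): φ is false.
  c (successors {a, b, c, f}): φ is false.
  d (successors {d, e, f}): φ is true.
  e (successors {b, d, e, f}): φ is false.
  f (successors {a, b, d, f}): φ is false.
  g (successors {a, f, g}): φ is true.
For instance, at f:
  At f: q is true, \Box \Diamond r is false, so q \land \Box \Diamond r is false.
    At f: \Box \Diamond r requires \Diamond r at every successor {a, b, d, f}.
      \Diamond r fails at b, so \Box \Diamond r is false at f.
Satisfying worlds: {a, d, g}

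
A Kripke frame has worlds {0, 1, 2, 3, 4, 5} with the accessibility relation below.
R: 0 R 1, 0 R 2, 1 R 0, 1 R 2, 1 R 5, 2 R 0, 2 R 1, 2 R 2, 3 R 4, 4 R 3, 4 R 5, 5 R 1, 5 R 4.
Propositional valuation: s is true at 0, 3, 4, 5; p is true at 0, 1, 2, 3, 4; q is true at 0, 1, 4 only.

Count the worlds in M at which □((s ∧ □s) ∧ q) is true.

Recall that □ψ holds at a world iff ψ holds at every accessible world, and ◇ψ holds iff ψ holds at some accessible world.
Let φ = □((s ∧ □s) ∧ q). Evaluate φ at each world:
  0 (successors {1, 2}): φ is false.
  1 (successors {0, 2, 5}): φ is false.
  2 (successors {0, 1, 2}): φ is false.
  3 (successors {4}): φ is true.
  4 (successors {3, 5}): φ is false.
  5 (successors {1, 4}): φ is false.
For instance, at 4:
  At 4: □((s ∧ □s) ∧ q) requires (s ∧ □s) ∧ q at every successor {3, 5}.
    (s ∧ □s) ∧ q fails at 3, so □((s ∧ □s) ∧ q) is false at 4.
      At 3: s ∧ □s is true, q is false, so (s ∧ □s) ∧ q is false.
Satisfying worlds: {3}

1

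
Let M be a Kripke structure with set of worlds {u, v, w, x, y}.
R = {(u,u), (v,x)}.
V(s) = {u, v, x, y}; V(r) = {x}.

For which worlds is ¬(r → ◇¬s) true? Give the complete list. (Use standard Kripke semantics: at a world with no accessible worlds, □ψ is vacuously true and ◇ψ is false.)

x

Let φ = ¬(r → ◇¬s). Evaluate φ at each world:
  u (successors {u}): φ is false.
  v (successors {x}): φ is false.
  w (successors ∅): φ is false.
  x (successors ∅): φ is true.
  y (successors ∅): φ is false.
For instance, at u:
  At u: r → ◇¬s is true, so ¬(r → ◇¬s) is false.
    At u: r is false, ◇¬s is false, so r → ◇¬s is true.
      At u: ◇¬s requires ¬s at some successor in {u}.
        At u: ¬s is false.
      So ◇¬s is false at u.
Satisfying worlds: {x}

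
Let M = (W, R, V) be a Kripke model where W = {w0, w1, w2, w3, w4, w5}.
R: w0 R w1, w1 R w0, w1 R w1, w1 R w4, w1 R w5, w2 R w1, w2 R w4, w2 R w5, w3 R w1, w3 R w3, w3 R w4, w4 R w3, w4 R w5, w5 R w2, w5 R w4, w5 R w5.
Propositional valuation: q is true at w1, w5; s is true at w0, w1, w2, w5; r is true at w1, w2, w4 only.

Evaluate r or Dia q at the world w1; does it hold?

Recall that Dia ψ holds at a world iff ψ holds at some accessible world.
At w1: r is true, Dia q is true, so r or Dia q is true.
  At w1: Dia q requires q at some successor in {w0, w1, w4, w5}.
    q holds at w1, so Dia q is true at w1.

Yes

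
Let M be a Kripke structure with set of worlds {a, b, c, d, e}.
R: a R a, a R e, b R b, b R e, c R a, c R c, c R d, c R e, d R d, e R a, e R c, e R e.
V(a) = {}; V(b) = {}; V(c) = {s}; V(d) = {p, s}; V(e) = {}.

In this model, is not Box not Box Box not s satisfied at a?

At a: Box not Box Box not s is true, so not Box not Box Box not s is false.
  At a: Box not Box Box not s requires not Box Box not s at every successor {a, e}.
      At a: Box Box not s is false, so not Box Box not s is true.
      At e: Box Box not s is false, so not Box Box not s is true.
  So Box not Box Box not s is true at a.

No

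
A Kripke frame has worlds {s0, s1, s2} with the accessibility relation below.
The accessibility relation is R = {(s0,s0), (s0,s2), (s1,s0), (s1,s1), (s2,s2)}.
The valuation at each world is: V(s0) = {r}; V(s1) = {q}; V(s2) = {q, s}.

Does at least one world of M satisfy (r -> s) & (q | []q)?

Yes

Recall that []ψ holds at a world iff ψ holds at every accessible world, and <>ψ holds iff ψ holds at some accessible world.
Let φ = (r -> s) & (q | []q). Evaluate φ at each world:
  s0 (successors {s0, s2}): φ is false.
  s1 (successors {s0, s1}): φ is true.
  s2 (successors {s2}): φ is true.
Detail at s1 (witness):
  At s1: r -> s is true, q | []q is true, so (r -> s) & (q | []q) is true.
    At s1: q is true, []q is false, so q | []q is true.
      At s1: []q requires q at every successor {s0, s1}.
        q fails at s0, so []q is false at s1.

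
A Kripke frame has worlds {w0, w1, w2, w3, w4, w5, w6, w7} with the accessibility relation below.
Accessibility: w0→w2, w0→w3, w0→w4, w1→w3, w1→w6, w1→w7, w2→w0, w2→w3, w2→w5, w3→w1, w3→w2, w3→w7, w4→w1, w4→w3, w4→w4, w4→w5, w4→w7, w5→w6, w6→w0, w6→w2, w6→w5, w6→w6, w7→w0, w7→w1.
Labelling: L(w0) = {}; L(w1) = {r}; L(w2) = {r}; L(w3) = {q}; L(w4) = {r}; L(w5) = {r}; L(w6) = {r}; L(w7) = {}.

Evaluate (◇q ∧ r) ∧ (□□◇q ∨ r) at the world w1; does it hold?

Yes

At w1: ◇q ∧ r is true, □□◇q ∨ r is true, so (◇q ∧ r) ∧ (□□◇q ∨ r) is true.
  At w1: ◇q is true, r is true, so ◇q ∧ r is true.
    At w1: ◇q requires q at some successor in {w3, w6, w7}.
      q holds at w3, so ◇q is true at w1.
  At w1: □□◇q is false, r is true, so □□◇q ∨ r is true.
    At w1: □□◇q requires □◇q at every successor {w3, w6, w7}.
      □◇q fails at w3, so □□◇q is false at w1.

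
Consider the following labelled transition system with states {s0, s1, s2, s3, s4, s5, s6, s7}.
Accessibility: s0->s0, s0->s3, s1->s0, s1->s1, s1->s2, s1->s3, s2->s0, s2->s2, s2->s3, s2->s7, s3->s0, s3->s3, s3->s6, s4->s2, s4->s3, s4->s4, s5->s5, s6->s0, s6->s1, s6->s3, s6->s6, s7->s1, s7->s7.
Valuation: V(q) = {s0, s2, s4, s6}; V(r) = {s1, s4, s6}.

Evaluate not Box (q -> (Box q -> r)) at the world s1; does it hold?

No

Recall that Box ψ holds at a world iff ψ holds at every accessible world, and Dia ψ holds iff ψ holds at some accessible world.
At s1: Box (q -> (Box q -> r)) is true, so not Box (q -> (Box q -> r)) is false.
  At s1: Box (q -> (Box q -> r)) requires q -> (Box q -> r) at every successor {s0, s1, s2, s3}.
    At s0: q -> (Box q -> r) is true.
    At s1: q -> (Box q -> r) is true.
    At s2: q -> (Box q -> r) is true.
    At s3: q -> (Box q -> r) is true.
  So Box (q -> (Box q -> r)) is true at s1.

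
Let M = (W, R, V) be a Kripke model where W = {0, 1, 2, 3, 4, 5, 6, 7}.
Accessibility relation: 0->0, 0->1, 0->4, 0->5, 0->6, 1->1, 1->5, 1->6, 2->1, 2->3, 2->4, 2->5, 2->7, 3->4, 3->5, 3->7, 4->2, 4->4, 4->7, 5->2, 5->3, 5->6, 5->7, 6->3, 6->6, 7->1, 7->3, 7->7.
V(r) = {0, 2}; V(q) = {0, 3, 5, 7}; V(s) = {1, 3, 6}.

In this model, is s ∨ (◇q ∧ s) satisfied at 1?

Recall that ◇ψ holds at a world iff ψ holds at some accessible world.
At 1: s is true, ◇q ∧ s is true, so s ∨ (◇q ∧ s) is true.
  At 1: ◇q is true, s is true, so ◇q ∧ s is true.
    At 1: ◇q requires q at some successor in {1, 5, 6}.
      q holds at 5, so ◇q is true at 1.

Yes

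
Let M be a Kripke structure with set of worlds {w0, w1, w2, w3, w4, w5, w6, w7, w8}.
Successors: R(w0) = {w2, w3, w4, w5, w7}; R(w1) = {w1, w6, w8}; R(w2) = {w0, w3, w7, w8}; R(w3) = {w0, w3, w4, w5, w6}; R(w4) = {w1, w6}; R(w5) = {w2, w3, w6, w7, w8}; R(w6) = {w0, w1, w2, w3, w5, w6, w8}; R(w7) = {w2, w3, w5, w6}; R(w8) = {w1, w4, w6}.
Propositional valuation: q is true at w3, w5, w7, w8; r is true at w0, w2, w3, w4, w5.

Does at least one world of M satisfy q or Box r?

Yes

Let φ = q or Box r. Evaluate φ at each world:
  w0 (successors {w2, w3, w4, w5, w7}): φ is false.
  w1 (successors {w1, w6, w8}): φ is false.
  w2 (successors {w0, w3, w7, w8}): φ is false.
  w3 (successors {w0, w3, w4, w5, w6}): φ is true.
  w4 (successors {w1, w6}): φ is false.
  w5 (successors {w2, w3, w6, w7, w8}): φ is true.
  w6 (successors {w0, w1, w2, w3, w5, w6, w8}): φ is false.
  w7 (successors {w2, w3, w5, w6}): φ is true.
  w8 (successors {w1, w4, w6}): φ is true.
Detail at w3 (witness):
  At w3: q is true, Box r is false, so q or Box r is true.
    At w3: Box r requires r at every successor {w0, w3, w4, w5, w6}.
      r fails at w6, so Box r is false at w3.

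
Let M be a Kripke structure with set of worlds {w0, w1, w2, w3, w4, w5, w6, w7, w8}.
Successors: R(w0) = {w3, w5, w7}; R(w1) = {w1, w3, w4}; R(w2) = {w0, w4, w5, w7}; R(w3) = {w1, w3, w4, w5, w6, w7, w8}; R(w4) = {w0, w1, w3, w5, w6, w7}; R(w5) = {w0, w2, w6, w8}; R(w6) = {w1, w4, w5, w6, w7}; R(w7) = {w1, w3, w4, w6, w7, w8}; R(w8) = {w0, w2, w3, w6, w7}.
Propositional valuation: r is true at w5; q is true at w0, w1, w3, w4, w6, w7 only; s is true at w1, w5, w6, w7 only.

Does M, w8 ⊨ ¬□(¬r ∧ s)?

Yes

At w8: □(¬r ∧ s) is false, so ¬□(¬r ∧ s) is true.
  At w8: □(¬r ∧ s) requires ¬r ∧ s at every successor {w0, w2, w3, w6, w7}.
    ¬r ∧ s fails at w0, so □(¬r ∧ s) is false at w8.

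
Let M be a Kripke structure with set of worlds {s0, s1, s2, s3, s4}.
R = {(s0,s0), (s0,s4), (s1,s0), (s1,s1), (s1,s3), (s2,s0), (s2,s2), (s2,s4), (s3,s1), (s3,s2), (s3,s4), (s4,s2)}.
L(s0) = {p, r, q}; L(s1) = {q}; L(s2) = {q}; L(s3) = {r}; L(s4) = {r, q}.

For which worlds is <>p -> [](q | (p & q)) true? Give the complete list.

s0, s2, s3, s4

Let φ = <>p -> [](q | (p & q)). Evaluate φ at each world:
  s0 (successors {s0, s4}): φ is true.
  s1 (successors {s0, s1, s3}): φ is false.
  s2 (successors {s0, s2, s4}): φ is true.
  s3 (successors {s1, s2, s4}): φ is true.
  s4 (successors {s2}): φ is true.
For instance, at s2:
  At s2: <>p is true, [](q | (p & q)) is true, so <>p -> [](q | (p & q)) is true.
    At s2: <>p requires p at some successor in {s0, s2, s4}.
      p holds at s0, so <>p is true at s2.
    At s2: [](q | (p & q)) requires q | (p & q) at every successor {s0, s2, s4}.
      At s0: q | (p & q) is true.
      At s2: q | (p & q) is true.
      At s4: q | (p & q) is true.
    So [](q | (p & q)) is true at s2.
Satisfying worlds: {s0, s2, s3, s4}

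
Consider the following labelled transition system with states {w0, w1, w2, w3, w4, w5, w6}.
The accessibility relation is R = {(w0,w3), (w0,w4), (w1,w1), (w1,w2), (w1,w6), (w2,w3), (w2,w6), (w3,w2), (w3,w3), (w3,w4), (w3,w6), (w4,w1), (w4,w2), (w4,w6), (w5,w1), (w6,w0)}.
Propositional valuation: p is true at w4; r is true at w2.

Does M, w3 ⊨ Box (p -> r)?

No

At w3: Box (p -> r) requires p -> r at every successor {w2, w3, w4, w6}.
  p -> r fails at w4, so Box (p -> r) is false at w3.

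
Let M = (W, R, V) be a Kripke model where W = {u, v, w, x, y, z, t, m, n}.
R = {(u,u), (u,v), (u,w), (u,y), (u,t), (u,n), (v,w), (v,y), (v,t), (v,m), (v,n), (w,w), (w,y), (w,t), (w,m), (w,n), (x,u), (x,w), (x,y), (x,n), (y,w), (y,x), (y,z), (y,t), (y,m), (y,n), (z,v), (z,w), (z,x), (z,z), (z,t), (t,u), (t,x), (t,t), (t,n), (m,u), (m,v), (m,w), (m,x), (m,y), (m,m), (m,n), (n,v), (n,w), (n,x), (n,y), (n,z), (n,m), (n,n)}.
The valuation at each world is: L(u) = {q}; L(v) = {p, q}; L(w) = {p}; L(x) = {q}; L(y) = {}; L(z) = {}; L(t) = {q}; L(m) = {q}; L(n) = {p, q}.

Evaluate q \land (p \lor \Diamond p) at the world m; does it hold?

Yes

Recall that \Diamond ψ holds at a world iff ψ holds at some accessible world.
At m: q is true, p \lor \Diamond p is true, so q \land (p \lor \Diamond p) is true.
  At m: p is false, \Diamond p is true, so p \lor \Diamond p is true.
    At m: \Diamond p requires p at some successor in {u, v, w, x, y, m, n}.
      p holds at v, so \Diamond p is true at m.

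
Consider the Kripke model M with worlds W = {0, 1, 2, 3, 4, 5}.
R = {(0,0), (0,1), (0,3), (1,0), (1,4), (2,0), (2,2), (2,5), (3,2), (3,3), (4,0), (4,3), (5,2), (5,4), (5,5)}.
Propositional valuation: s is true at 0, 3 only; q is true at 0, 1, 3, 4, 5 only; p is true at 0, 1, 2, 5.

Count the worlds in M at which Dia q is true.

6

Let φ = Dia q. Evaluate φ at each world:
  0 (successors {0, 1, 3}): φ is true.
  1 (successors {0, 4}): φ is true.
  2 (successors {0, 2, 5}): φ is true.
  3 (successors {2, 3}): φ is true.
  4 (successors {0, 3}): φ is true.
  5 (successors {2, 4, 5}): φ is true.
For instance, at 4:
  At 4: Dia q requires q at some successor in {0, 3}.
    q holds at 0, so Dia q is true at 4.
Satisfying worlds: {0, 1, 2, 3, 4, 5}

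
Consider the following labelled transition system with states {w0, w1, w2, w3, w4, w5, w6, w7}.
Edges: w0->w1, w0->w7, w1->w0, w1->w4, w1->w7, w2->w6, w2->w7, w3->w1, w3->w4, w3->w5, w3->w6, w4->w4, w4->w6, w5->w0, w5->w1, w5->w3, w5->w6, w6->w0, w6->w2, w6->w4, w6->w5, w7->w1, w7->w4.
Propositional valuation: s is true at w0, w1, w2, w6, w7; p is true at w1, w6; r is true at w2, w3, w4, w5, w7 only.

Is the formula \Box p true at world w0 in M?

No

At w0: \Box p requires p at every successor {w1, w7}.
  p fails at w7, so \Box p is false at w0.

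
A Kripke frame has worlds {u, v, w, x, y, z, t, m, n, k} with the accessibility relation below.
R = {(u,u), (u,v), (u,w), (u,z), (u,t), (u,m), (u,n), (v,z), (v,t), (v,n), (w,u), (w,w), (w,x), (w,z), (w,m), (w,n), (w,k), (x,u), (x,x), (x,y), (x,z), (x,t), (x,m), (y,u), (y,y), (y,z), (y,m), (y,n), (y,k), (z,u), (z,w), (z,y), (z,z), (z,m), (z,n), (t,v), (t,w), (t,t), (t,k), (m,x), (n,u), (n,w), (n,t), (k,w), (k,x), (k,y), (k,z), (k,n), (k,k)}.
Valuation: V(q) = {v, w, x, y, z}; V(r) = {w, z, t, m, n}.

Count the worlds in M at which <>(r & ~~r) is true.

Recall that <>ψ holds at a world iff ψ holds at some accessible world.
Let φ = <>(r & ~~r). Evaluate φ at each world:
  u (successors {u, v, w, z, t, m, n}): φ is true.
  v (successors {z, t, n}): φ is true.
  w (successors {u, w, x, z, m, n, k}): φ is true.
  x (successors {u, x, y, z, t, m}): φ is true.
  y (successors {u, y, z, m, n, k}): φ is true.
  z (successors {u, w, y, z, m, n}): φ is true.
  t (successors {v, w, t, k}): φ is true.
  m (successors {x}): φ is false.
  n (successors {u, w, t}): φ is true.
  k (successors {w, x, y, z, n, k}): φ is true.
For instance, at w:
  At w: <>(r & ~~r) requires r & ~~r at some successor in {u, w, x, z, m, n, k}.
    r & ~~r holds at w, so <>(r & ~~r) is true at w.
Satisfying worlds: {u, v, w, x, y, z, t, n, k}

9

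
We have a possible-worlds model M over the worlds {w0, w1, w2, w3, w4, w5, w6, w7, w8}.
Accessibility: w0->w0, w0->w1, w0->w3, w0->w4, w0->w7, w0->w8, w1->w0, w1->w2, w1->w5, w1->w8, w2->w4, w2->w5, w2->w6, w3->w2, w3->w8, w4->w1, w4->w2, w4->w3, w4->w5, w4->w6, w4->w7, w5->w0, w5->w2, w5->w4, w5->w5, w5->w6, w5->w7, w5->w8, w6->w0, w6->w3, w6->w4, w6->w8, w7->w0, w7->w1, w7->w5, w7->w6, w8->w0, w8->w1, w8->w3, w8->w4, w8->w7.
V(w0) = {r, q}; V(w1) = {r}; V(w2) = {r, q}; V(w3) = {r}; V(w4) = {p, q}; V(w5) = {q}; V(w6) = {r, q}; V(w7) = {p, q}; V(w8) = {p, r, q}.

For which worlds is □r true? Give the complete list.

w3

Let φ = □r. Evaluate φ at each world:
  w0 (successors {w0, w1, w3, w4, w7, w8}): φ is false.
  w1 (successors {w0, w2, w5, w8}): φ is false.
  w2 (successors {w4, w5, w6}): φ is false.
  w3 (successors {w2, w8}): φ is true.
  w4 (successors {w1, w2, w3, w5, w6, w7}): φ is false.
  w5 (successors {w0, w2, w4, w5, w6, w7, w8}): φ is false.
  w6 (successors {w0, w3, w4, w8}): φ is false.
  w7 (successors {w0, w1, w5, w6}): φ is false.
  w8 (successors {w0, w1, w3, w4, w7}): φ is false.
For instance, at w4:
  At w4: □r requires r at every successor {w1, w2, w3, w5, w6, w7}.
    r fails at w5, so □r is false at w4.
Satisfying worlds: {w3}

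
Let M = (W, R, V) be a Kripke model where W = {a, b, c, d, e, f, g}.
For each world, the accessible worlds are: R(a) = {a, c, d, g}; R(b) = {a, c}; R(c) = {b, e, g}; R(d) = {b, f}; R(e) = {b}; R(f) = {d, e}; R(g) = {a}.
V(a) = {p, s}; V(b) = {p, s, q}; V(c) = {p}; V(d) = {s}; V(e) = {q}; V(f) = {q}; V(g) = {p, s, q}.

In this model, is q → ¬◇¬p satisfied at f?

Recall that ◇ψ holds at a world iff ψ holds at some accessible world.
At f: q is true, ¬◇¬p is false, so q → ¬◇¬p is false.
  At f: ◇¬p is true, so ¬◇¬p is false.
    At f: ◇¬p requires ¬p at some successor in {d, e}.
      ¬p holds at d, so ◇¬p is true at f.

No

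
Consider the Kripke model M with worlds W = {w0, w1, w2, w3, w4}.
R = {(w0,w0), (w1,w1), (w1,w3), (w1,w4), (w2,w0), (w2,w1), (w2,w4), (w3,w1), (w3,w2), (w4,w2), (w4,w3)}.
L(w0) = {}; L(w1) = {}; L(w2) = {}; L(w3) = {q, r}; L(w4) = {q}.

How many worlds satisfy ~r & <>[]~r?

Let φ = ~r & <>[]~r. Evaluate φ at each world:
  w0 (successors {w0}): φ is true.
  w1 (successors {w1, w3, w4}): φ is true.
  w2 (successors {w0, w1, w4}): φ is true.
  w3 (successors {w1, w2}): φ is false.
  w4 (successors {w2, w3}): φ is true.
For instance, at w4:
  At w4: ~r is true, <>[]~r is true, so ~r & <>[]~r is true.
    At w4: <>[]~r requires []~r at some successor in {w2, w3}.
      []~r holds at w2, so <>[]~r is true at w4.
Satisfying worlds: {w0, w1, w2, w4}

4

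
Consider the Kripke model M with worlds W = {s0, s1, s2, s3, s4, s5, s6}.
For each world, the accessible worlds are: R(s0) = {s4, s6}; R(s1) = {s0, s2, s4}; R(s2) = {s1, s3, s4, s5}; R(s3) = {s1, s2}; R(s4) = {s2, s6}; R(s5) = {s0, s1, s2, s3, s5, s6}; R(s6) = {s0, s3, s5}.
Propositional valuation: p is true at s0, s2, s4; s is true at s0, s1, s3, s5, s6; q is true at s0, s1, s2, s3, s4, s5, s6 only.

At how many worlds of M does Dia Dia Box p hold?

6

Let φ = Dia Dia Box p. Evaluate φ at each world:
  s0 (successors {s4, s6}): φ is false.
  s1 (successors {s0, s2, s4}): φ is true.
  s2 (successors {s1, s3, s4, s5}): φ is true.
  s3 (successors {s1, s2}): φ is true.
  s4 (successors {s2, s6}): φ is true.
  s5 (successors {s0, s1, s2, s3, s5, s6}): φ is true.
  s6 (successors {s0, s3, s5}): φ is true.
For instance, at s3:
  At s3: Dia Dia Box p requires Dia Box p at some successor in {s1, s2}.
    Dia Box p holds at s2, so Dia Dia Box p is true at s3.
      At s2: Dia Box p requires Box p at some successor in {s1, s3, s4, s5}.
        Box p holds at s1, so Dia Box p is true at s2.
Satisfying worlds: {s1, s2, s3, s4, s5, s6}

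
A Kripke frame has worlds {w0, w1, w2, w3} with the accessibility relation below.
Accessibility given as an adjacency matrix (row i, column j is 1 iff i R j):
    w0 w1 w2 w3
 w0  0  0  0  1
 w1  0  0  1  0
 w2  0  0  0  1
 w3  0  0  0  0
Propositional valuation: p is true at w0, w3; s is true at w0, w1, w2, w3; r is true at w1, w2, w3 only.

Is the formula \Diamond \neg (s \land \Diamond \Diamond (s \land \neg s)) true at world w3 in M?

No

At w3: no accessible worlds, so \Diamond \neg (s \land \Diamond \Diamond (s \land \neg s)) is false.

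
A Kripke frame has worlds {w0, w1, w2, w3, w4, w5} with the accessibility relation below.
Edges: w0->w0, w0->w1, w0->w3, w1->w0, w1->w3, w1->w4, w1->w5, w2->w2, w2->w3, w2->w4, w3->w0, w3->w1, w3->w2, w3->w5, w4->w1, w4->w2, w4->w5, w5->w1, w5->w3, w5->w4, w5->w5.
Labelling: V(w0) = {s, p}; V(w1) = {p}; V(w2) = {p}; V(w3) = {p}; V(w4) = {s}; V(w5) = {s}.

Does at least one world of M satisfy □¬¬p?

Let φ = □¬¬p. Evaluate φ at each world:
  w0 (successors {w0, w1, w3}): φ is true.
  w1 (successors {w0, w3, w4, w5}): φ is false.
  w2 (successors {w2, w3, w4}): φ is false.
  w3 (successors {w0, w1, w2, w5}): φ is false.
  w4 (successors {w1, w2, w5}): φ is false.
  w5 (successors {w1, w3, w4, w5}): φ is false.
Detail at w0 (witness):
  At w0: □¬¬p requires ¬¬p at every successor {w0, w1, w3}.
    At w0: ¬¬p is true.
    At w1: ¬¬p is true.
    At w3: ¬¬p is true.
  So □¬¬p is true at w0.

Yes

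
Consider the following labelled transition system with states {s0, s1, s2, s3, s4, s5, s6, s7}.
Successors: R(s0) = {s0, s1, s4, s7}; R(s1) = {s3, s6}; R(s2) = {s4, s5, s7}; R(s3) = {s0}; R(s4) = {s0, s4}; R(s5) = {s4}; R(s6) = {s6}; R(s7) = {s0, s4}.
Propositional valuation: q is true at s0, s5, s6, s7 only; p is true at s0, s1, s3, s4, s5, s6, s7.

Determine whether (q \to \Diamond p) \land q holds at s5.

Yes

At s5: q \to \Diamond p is true, q is true, so (q \to \Diamond p) \land q is true.
  At s5: q is true, \Diamond p is true, so q \to \Diamond p is true.
    At s5: \Diamond p requires p at some successor in {s4}.
      p holds at s4, so \Diamond p is true at s5.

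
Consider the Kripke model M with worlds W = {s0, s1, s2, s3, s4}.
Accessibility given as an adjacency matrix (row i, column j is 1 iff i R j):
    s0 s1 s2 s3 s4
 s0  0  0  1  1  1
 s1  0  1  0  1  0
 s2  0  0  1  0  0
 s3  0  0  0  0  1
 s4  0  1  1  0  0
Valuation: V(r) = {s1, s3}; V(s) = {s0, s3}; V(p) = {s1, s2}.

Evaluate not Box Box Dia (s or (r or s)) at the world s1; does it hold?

At s1: Box Box Dia (s or (r or s)) is false, so not Box Box Dia (s or (r or s)) is true.
  At s1: Box Box Dia (s or (r or s)) requires Box Dia (s or (r or s)) at every successor {s1, s3}.
    Box Dia (s or (r or s)) fails at s1, so Box Box Dia (s or (r or s)) is false at s1.
      At s1: Box Dia (s or (r or s)) requires Dia (s or (r or s)) at every successor {s1, s3}.
        Dia (s or (r or s)) fails at s3, so Box Dia (s or (r or s)) is false at s1.

Yes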